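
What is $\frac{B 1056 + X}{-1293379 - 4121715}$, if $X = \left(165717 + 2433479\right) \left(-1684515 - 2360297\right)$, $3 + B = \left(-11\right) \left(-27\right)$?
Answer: $\frac{5256629430344}{2707547} \approx 1.9415 \cdot 10^{6}$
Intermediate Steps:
$B = 294$ ($B = -3 - -297 = -3 + 297 = 294$)
$X = -10513259171152$ ($X = 2599196 \left(-4044812\right) = -10513259171152$)
$\frac{B 1056 + X}{-1293379 - 4121715} = \frac{294 \cdot 1056 - 10513259171152}{-1293379 - 4121715} = \frac{310464 - 10513259171152}{-5415094} = \left(-10513258860688\right) \left(- \frac{1}{5415094}\right) = \frac{5256629430344}{2707547}$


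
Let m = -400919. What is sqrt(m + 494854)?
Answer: sqrt(93935) ≈ 306.49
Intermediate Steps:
sqrt(m + 494854) = sqrt(-400919 + 494854) = sqrt(93935)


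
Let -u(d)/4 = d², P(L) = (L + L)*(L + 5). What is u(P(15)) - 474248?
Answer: -1914248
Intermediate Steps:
P(L) = 2*L*(5 + L) (P(L) = (2*L)*(5 + L) = 2*L*(5 + L))
u(d) = -4*d²
u(P(15)) - 474248 = -4*900*(5 + 15)² - 474248 = -4*(2*15*20)² - 474248 = -4*600² - 474248 = -4*360000 - 474248 = -1440000 - 474248 = -1914248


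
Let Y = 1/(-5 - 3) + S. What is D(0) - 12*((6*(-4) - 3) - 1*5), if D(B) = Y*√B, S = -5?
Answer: 384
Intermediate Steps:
Y = -41/8 (Y = 1/(-5 - 3) - 5 = 1/(-8) - 5 = -⅛ - 5 = -41/8 ≈ -5.1250)
D(B) = -41*√B/8
D(0) - 12*((6*(-4) - 3) - 1*5) = -41*√0/8 - 12*((6*(-4) - 3) - 1*5) = -41/8*0 - 12*((-24 - 3) - 5) = 0 - 12*(-27 - 5) = 0 - 12*(-32) = 0 + 384 = 384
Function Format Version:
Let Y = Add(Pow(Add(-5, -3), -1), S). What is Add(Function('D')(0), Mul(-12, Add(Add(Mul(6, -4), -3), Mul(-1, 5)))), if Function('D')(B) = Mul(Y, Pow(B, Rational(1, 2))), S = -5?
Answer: 384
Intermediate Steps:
Y = Rational(-41, 8) (Y = Add(Pow(Add(-5, -3), -1), -5) = Add(Pow(-8, -1), -5) = Add(Rational(-1, 8), -5) = Rational(-41, 8) ≈ -5.1250)
Function('D')(B) = Mul(Rational(-41, 8), Pow(B, Rational(1, 2)))
Add(Function('D')(0), Mul(-12, Add(Add(Mul(6, -4), -3), Mul(-1, 5)))) = Add(Mul(Rational(-41, 8), Pow(0, Rational(1, 2))), Mul(-12, Add(Add(Mul(6, -4), -3), Mul(-1, 5)))) = Add(Mul(Rational(-41, 8), 0), Mul(-12, Add(Add(-24, -3), -5))) = Add(0, Mul(-12, Add(-27, -5))) = Add(0, Mul(-12, -32)) = Add(0, 384) = 384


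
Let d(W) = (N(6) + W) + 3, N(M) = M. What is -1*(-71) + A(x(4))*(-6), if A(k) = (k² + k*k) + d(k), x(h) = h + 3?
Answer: -613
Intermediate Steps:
x(h) = 3 + h
d(W) = 9 + W (d(W) = (6 + W) + 3 = 9 + W)
A(k) = 9 + k + 2*k² (A(k) = (k² + k*k) + (9 + k) = (k² + k²) + (9 + k) = 2*k² + (9 + k) = 9 + k + 2*k²)
-1*(-71) + A(x(4))*(-6) = -1*(-71) + (9 + (3 + 4) + 2*(3 + 4)²)*(-6) = 71 + (9 + 7 + 2*7²)*(-6) = 71 + (9 + 7 + 2*49)*(-6) = 71 + (9 + 7 + 98)*(-6) = 71 + 114*(-6) = 71 - 684 = -613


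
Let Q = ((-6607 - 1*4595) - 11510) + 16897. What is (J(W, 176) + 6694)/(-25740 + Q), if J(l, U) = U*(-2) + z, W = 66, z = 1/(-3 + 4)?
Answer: -6343/31555 ≈ -0.20101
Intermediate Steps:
z = 1 (z = 1/1 = 1)
J(l, U) = 1 - 2*U (J(l, U) = U*(-2) + 1 = -2*U + 1 = 1 - 2*U)
Q = -5815 (Q = ((-6607 - 4595) - 11510) + 16897 = (-11202 - 11510) + 16897 = -22712 + 16897 = -5815)
(J(W, 176) + 6694)/(-25740 + Q) = ((1 - 2*176) + 6694)/(-25740 - 5815) = ((1 - 352) + 6694)/(-31555) = (-351 + 6694)*(-1/31555) = 6343*(-1/31555) = -6343/31555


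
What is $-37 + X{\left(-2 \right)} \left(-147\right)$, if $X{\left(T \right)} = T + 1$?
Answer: $110$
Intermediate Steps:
$X{\left(T \right)} = 1 + T$
$-37 + X{\left(-2 \right)} \left(-147\right) = -37 + \left(1 - 2\right) \left(-147\right) = -37 - -147 = -37 + 147 = 110$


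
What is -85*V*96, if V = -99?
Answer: 807840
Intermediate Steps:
-85*V*96 = -85*(-99)*96 = 8415*96 = 807840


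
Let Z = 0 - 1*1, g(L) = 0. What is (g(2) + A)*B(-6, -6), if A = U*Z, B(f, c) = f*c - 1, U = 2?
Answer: -70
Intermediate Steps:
B(f, c) = -1 + c*f (B(f, c) = c*f - 1 = -1 + c*f)
Z = -1 (Z = 0 - 1 = -1)
A = -2 (A = 2*(-1) = -2)
(g(2) + A)*B(-6, -6) = (0 - 2)*(-1 - 6*(-6)) = -2*(-1 + 36) = -2*35 = -70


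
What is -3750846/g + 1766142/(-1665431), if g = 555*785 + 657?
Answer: -1169566579295/121113473182 ≈ -9.6568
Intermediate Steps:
g = 436332 (g = 435675 + 657 = 436332)
-3750846/g + 1766142/(-1665431) = -3750846/436332 + 1766142/(-1665431) = -3750846*1/436332 + 1766142*(-1/1665431) = -625141/72722 - 1766142/1665431 = -1169566579295/121113473182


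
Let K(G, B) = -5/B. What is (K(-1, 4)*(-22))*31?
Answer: 1705/2 ≈ 852.50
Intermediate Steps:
(K(-1, 4)*(-22))*31 = (-5/4*(-22))*31 = (-5*¼*(-22))*31 = -5/4*(-22)*31 = (55/2)*31 = 1705/2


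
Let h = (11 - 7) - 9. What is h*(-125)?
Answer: 625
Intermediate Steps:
h = -5 (h = 4 - 9 = -5)
h*(-125) = -5*(-125) = 625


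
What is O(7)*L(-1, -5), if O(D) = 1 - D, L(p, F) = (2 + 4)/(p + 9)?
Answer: -9/2 ≈ -4.5000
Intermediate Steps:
L(p, F) = 6/(9 + p)
O(7)*L(-1, -5) = (1 - 1*7)*(6/(9 - 1)) = (1 - 7)*(6/8) = -36/8 = -6*¾ = -9/2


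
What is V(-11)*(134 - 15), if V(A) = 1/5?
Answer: 119/5 ≈ 23.800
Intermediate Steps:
V(A) = ⅕
V(-11)*(134 - 15) = (134 - 15)/5 = (⅕)*119 = 119/5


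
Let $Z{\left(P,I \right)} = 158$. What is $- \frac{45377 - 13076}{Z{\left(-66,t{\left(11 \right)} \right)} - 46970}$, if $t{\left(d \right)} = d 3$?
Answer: $\frac{10767}{15604} \approx 0.69002$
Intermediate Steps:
$t{\left(d \right)} = 3 d$
$- \frac{45377 - 13076}{Z{\left(-66,t{\left(11 \right)} \right)} - 46970} = - \frac{45377 - 13076}{158 - 46970} = - \frac{32301}{-46812} = - \frac{32301 \left(-1\right)}{46812} = \left(-1\right) \left(- \frac{10767}{15604}\right) = \frac{10767}{15604}$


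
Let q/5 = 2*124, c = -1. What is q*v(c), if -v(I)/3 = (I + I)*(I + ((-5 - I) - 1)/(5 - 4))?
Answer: -44640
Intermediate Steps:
q = 1240 (q = 5*(2*124) = 5*248 = 1240)
v(I) = 36*I (v(I) = -3*(I + I)*(I + ((-5 - I) - 1)/(5 - 4)) = -3*2*I*(I + (-6 - I)/1) = -3*2*I*(I + (-6 - I)*1) = -3*2*I*(I + (-6 - I)) = -3*2*I*(-6) = -(-36)*I = 36*I)
q*v(c) = 1240*(36*(-1)) = 1240*(-36) = -44640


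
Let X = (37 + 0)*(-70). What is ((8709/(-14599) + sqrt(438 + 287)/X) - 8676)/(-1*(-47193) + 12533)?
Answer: -126669633/871939874 - sqrt(29)/30938068 ≈ -0.14527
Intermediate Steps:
X = -2590 (X = 37*(-70) = -2590)
((8709/(-14599) + sqrt(438 + 287)/X) - 8676)/(-1*(-47193) + 12533) = ((8709/(-14599) + sqrt(438 + 287)/(-2590)) - 8676)/(-1*(-47193) + 12533) = ((8709*(-1/14599) + sqrt(725)*(-1/2590)) - 8676)/(47193 + 12533) = ((-8709/14599 + (5*sqrt(29))*(-1/2590)) - 8676)/59726 = ((-8709/14599 - sqrt(29)/518) - 8676)*(1/59726) = (-126669633/14599 - sqrt(29)/518)*(1/59726) = -126669633/871939874 - sqrt(29)/30938068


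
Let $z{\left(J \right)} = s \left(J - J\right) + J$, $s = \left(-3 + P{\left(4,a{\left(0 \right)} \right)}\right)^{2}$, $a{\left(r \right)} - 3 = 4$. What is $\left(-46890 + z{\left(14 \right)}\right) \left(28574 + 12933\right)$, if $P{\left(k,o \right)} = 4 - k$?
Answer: $-1945682132$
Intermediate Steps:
$a{\left(r \right)} = 7$ ($a{\left(r \right)} = 3 + 4 = 7$)
$s = 9$ ($s = \left(-3 + \left(4 - 4\right)\right)^{2} = \left(-3 + 0\right)^{2} = \left(-3\right)^{2} = 9$)
$z{\left(J \right)} = J$ ($z{\left(J \right)} = 9 \left(J - J\right) + J = 9 \cdot 0 + J = 0 + J = J$)
$\left(-46890 + z{\left(14 \right)}\right) \left(28574 + 12933\right) = \left(-46890 + 14\right) \left(28574 + 12933\right) = \left(-46876\right) 41507 = -1945682132$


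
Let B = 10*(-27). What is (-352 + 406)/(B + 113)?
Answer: -54/157 ≈ -0.34395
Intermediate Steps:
B = -270
(-352 + 406)/(B + 113) = (-352 + 406)/(-270 + 113) = 54/(-157) = 54*(-1/157) = -54/157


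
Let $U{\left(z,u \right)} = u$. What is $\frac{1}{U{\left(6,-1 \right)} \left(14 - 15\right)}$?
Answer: $1$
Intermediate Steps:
$\frac{1}{U{\left(6,-1 \right)} \left(14 - 15\right)} = \frac{1}{\left(-1\right) \left(14 - 15\right)} = \frac{1}{\left(-1\right) \left(-1\right)} = 1^{-1} = 1$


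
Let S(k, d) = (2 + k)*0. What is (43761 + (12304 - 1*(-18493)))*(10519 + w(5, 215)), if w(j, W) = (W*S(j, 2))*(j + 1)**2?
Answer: 784275602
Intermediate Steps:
S(k, d) = 0
w(j, W) = 0 (w(j, W) = (W*0)*(j + 1)**2 = 0*(1 + j)**2 = 0)
(43761 + (12304 - 1*(-18493)))*(10519 + w(5, 215)) = (43761 + (12304 - 1*(-18493)))*(10519 + 0) = (43761 + (12304 + 18493))*10519 = (43761 + 30797)*10519 = 74558*10519 = 784275602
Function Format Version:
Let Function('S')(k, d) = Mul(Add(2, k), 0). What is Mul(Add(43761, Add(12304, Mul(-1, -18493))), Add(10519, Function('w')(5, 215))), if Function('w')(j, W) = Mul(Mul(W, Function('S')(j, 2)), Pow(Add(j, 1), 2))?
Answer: 784275602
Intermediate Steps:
Function('S')(k, d) = 0
Function('w')(j, W) = 0 (Function('w')(j, W) = Mul(Mul(W, 0), Pow(Add(j, 1), 2)) = Mul(0, Pow(Add(1, j), 2)) = 0)
Mul(Add(43761, Add(12304, Mul(-1, -18493))), Add(10519, Function('w')(5, 215))) = Mul(Add(43761, Add(12304, Mul(-1, -18493))), Add(10519, 0)) = Mul(Add(43761, Add(12304, 18493)), 10519) = Mul(Add(43761, 30797), 10519) = Mul(74558, 10519) = 784275602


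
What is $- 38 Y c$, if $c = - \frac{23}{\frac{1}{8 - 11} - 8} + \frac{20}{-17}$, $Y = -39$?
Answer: $\frac{997386}{425} \approx 2346.8$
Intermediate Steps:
$c = \frac{673}{425}$ ($c = - \frac{23}{\frac{1}{-3} - 8} + 20 \left(- \frac{1}{17}\right) = - \frac{23}{- \frac{1}{3} - 8} - \frac{20}{17} = - \frac{23}{- \frac{25}{3}} - \frac{20}{17} = \left(-23\right) \left(- \frac{3}{25}\right) - \frac{20}{17} = \frac{69}{25} - \frac{20}{17} = \frac{673}{425} \approx 1.5835$)
$- 38 Y c = \left(-38\right) \left(-39\right) \frac{673}{425} = 1482 \cdot \frac{673}{425} = \frac{997386}{425}$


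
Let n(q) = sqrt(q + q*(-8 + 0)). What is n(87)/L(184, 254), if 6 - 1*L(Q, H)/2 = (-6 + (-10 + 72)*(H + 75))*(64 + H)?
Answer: -I*sqrt(609)/12969300 ≈ -1.9028e-6*I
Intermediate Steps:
n(q) = sqrt(7)*sqrt(-q) (n(q) = sqrt(q + q*(-8)) = sqrt(q - 8*q) = sqrt(-7*q) = sqrt(7)*sqrt(-q))
L(Q, H) = 12 - 2*(64 + H)*(4644 + 62*H) (L(Q, H) = 12 - 2*(-6 + (-10 + 72)*(H + 75))*(64 + H) = 12 - 2*(-6 + 62*(75 + H))*(64 + H) = 12 - 2*(-6 + (4650 + 62*H))*(64 + H) = 12 - 2*(4644 + 62*H)*(64 + H) = 12 - 2*(64 + H)*(4644 + 62*H))
n(87)/L(184, 254) = (sqrt(7)*sqrt(-1*87))/(-594420 - 17224*254 - 124*254**2) = (sqrt(7)*sqrt(-87))/(-594420 - 4374896 - 124*64516) = (sqrt(7)*(I*sqrt(87)))/(-594420 - 4374896 - 7999984) = (I*sqrt(609))/(-12969300) = (I*sqrt(609))*(-1/12969300) = -I*sqrt(609)/12969300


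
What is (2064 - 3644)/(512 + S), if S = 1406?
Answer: -790/959 ≈ -0.82377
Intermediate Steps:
(2064 - 3644)/(512 + S) = (2064 - 3644)/(512 + 1406) = -1580/1918 = -1580*1/1918 = -790/959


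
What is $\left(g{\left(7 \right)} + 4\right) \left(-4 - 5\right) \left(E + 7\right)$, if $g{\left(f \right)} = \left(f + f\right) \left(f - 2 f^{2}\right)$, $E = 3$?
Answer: $114300$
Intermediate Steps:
$g{\left(f \right)} = 2 f \left(f - 2 f^{2}\right)$
$\left(g{\left(7 \right)} + 4\right) \left(-4 - 5\right) \left(E + 7\right) = \left(7^{2} \left(2 - 28\right) + 4\right) \left(-4 - 5\right) \left(3 + 7\right) = \left(49 \left(2 - 28\right) + 4\right) \left(-4 - 5\right) 10 = \left(49 \left(-26\right) + 4\right) \left(\left(-9\right) 10\right) = \left(-1274 + 4\right) \left(-90\right) = \left(-1270\right) \left(-90\right) = 114300$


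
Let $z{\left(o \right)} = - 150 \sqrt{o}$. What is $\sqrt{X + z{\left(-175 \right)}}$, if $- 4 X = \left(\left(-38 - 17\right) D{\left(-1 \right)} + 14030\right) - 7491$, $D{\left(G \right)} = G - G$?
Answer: $\frac{\sqrt{-6539 - 3000 i \sqrt{7}}}{2} \approx 21.636 - 45.857 i$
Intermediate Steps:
$D{\left(G \right)} = 0$
$X = - \frac{6539}{4}$ ($X = - \frac{\left(\left(-38 - 17\right) 0 + 14030\right) - 7491}{4} = - \frac{\left(\left(-55\right) 0 + 14030\right) - 7491}{4} = - \frac{\left(0 + 14030\right) - 7491}{4} = - \frac{14030 - 7491}{4} = \left(- \frac{1}{4}\right) 6539 = - \frac{6539}{4} \approx -1634.8$)
$\sqrt{X + z{\left(-175 \right)}} = \sqrt{- \frac{6539}{4} - 150 \sqrt{-175}} = \sqrt{- \frac{6539}{4} - 150 \cdot 5 i \sqrt{7}} = \sqrt{- \frac{6539}{4} - 750 i \sqrt{7}}$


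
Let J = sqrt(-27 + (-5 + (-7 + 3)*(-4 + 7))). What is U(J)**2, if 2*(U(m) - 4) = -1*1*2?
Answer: 9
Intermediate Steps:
J = 2*I*sqrt(11) (J = sqrt(-27 + (-5 - 4*3)) = sqrt(-27 + (-5 - 12)) = sqrt(-27 - 17) = sqrt(-44) = 2*I*sqrt(11) ≈ 6.6332*I)
U(m) = 3 (U(m) = 4 + (-1*1*2)/2 = 4 + (-1*2)/2 = 4 + (1/2)*(-2) = 4 - 1 = 3)
U(J)**2 = 3**2 = 9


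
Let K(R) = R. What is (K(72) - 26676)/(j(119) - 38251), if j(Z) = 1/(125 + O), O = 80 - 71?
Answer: 3564936/5125633 ≈ 0.69551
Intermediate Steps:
O = 9
j(Z) = 1/134 (j(Z) = 1/(125 + 9) = 1/134)
(K(72) - 26676)/(j(119) - 38251) = (72 - 26676)/(1/134 - 38251) = -26604/(-5125633/134) = -26604*(-134/5125633) = 3564936/5125633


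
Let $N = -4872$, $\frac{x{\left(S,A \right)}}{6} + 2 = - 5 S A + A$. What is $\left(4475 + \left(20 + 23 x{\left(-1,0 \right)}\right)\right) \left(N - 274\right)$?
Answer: $-21710974$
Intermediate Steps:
$x{\left(S,A \right)} = -12 + 6 A - 30 A S$ ($x{\left(S,A \right)} = -12 + 6 \left(- 5 S A + A\right) = -12 + 6 \left(- 5 A S + A\right) = -12 + 6 \left(A - 5 A S\right) = -12 - \left(- 6 A + 30 A S\right) = -12 + 6 A - 30 A S$)
$\left(4475 + \left(20 + 23 x{\left(-1,0 \right)}\right)\right) \left(N - 274\right) = \left(4475 + \left(20 + 23 \left(-12 + 6 \cdot 0 - 0 \left(-1\right)\right)\right)\right) \left(-4872 - 274\right) = \left(4475 + \left(20 + 23 \left(-12 + 0 + 0\right)\right)\right) \left(-5146\right) = \left(4475 + \left(20 + 23 \left(-12\right)\right)\right) \left(-5146\right) = \left(4475 + \left(20 - 276\right)\right) \left(-5146\right) = \left(4475 - 256\right) \left(-5146\right) = 4219 \left(-5146\right) = -21710974$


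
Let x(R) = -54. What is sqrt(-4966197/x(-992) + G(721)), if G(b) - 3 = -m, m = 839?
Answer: sqrt(3280702)/6 ≈ 301.88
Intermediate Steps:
G(b) = -836 (G(b) = 3 - 1*839 = 3 - 839 = -836)
sqrt(-4966197/x(-992) + G(721)) = sqrt(-4966197/(-54) - 836) = sqrt(-4966197*(-1/54) - 836) = sqrt(1655399/18 - 836) = sqrt(1640351/18) = sqrt(3280702)/6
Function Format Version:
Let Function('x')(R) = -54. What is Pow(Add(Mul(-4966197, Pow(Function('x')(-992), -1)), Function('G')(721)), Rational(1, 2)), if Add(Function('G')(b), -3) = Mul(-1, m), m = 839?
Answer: Mul(Rational(1, 6), Pow(3280702, Rational(1, 2))) ≈ 301.88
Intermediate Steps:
Function('G')(b) = -836 (Function('G')(b) = Add(3, Mul(-1, 839)) = Add(3, -839) = -836)
Pow(Add(Mul(-4966197, Pow(Function('x')(-992), -1)), Function('G')(721)), Rational(1, 2)) = Pow(Add(Mul(-4966197, Pow(-54, -1)), -836), Rational(1, 2)) = Pow(Add(Mul(-4966197, Rational(-1, 54)), -836), Rational(1, 2)) = Pow(Add(Rational(1655399, 18), -836), Rational(1, 2)) = Pow(Rational(1640351, 18), Rational(1, 2)) = Mul(Rational(1, 6), Pow(3280702, Rational(1, 2)))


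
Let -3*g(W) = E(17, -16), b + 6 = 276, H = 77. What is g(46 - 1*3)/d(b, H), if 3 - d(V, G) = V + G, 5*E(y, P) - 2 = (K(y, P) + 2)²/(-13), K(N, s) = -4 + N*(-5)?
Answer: -7543/67080 ≈ -0.11245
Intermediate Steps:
b = 270 (b = -6 + 276 = 270)
K(N, s) = -4 - 5*N
E(y, P) = ⅖ - (-2 - 5*y)²/65 (E(y, P) = ⅖ + (((-4 - 5*y) + 2)²/(-13))/5 = ⅖ + ((-2 - 5*y)²*(-1/13))/5 = ⅖ + (-(-2 - 5*y)²/13)/5 = ⅖ - (-2 - 5*y)²/65)
g(W) = 7543/195 (g(W) = -(⅖ - (2 + 5*17)²/65)/3 = -(⅖ - (2 + 85)²/65)/3 = -(⅖ - 1/65*87²)/3 = -(⅖ - 1/65*7569)/3 = -(⅖ - 7569/65)/3 = -⅓*(-7543/65) = 7543/195)
d(V, G) = 3 - G - V (d(V, G) = 3 - (V + G) = 3 - (G + V) = 3 + (-G - V) = 3 - G - V)
g(46 - 1*3)/d(b, H) = 7543/(195*(3 - 1*77 - 1*270)) = 7543/(195*(3 - 77 - 270)) = (7543/195)/(-344) = (7543/195)*(-1/344) = -7543/67080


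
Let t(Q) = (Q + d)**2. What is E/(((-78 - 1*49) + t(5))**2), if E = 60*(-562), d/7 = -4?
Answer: -2810/13467 ≈ -0.20866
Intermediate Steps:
d = -28 (d = 7*(-4) = -28)
E = -33720
t(Q) = (-28 + Q)**2 (t(Q) = (Q - 28)**2 = (-28 + Q)**2)
E/(((-78 - 1*49) + t(5))**2) = -33720/((-78 - 1*49) + (-28 + 5)**2)**2 = -33720/((-78 - 49) + (-23)**2)**2 = -33720/(-127 + 529)**2 = -33720/(402**2) = -33720/161604 = -33720*1/161604 = -2810/13467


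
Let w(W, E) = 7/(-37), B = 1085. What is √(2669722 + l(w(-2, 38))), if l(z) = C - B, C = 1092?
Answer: √2669729 ≈ 1633.9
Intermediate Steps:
w(W, E) = -7/37 (w(W, E) = 7*(-1/37) = -7/37)
l(z) = 7 (l(z) = 1092 - 1*1085 = 1092 - 1085 = 7)
√(2669722 + l(w(-2, 38))) = √(2669722 + 7) = √2669729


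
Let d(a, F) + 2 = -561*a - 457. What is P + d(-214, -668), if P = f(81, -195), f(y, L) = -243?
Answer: 119352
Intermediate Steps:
P = -243
d(a, F) = -459 - 561*a (d(a, F) = -2 + (-561*a - 457) = -2 + (-457 - 561*a) = -459 - 561*a)
P + d(-214, -668) = -243 + (-459 - 561*(-214)) = -243 + (-459 + 120054) = -243 + 119595 = 119352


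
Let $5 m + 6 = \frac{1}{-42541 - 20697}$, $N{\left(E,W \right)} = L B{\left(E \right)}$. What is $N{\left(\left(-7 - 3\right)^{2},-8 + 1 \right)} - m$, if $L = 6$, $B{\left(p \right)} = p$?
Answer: $\frac{190093429}{316190} \approx 601.2$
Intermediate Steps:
$N{\left(E,W \right)} = 6 E$
$m = - \frac{379429}{316190}$ ($m = - \frac{6}{5} + \frac{1}{5 \left(-42541 - 20697\right)} = - \frac{6}{5} + \frac{1}{5 \left(-63238\right)} = - \frac{6}{5} + \frac{1}{5} \left(- \frac{1}{63238}\right) = - \frac{6}{5} - \frac{1}{316190} = - \frac{379429}{316190} \approx -1.2$)
$N{\left(\left(-7 - 3\right)^{2},-8 + 1 \right)} - m = 6 \left(-7 - 3\right)^{2} - - \frac{379429}{316190} = 6 \left(-10\right)^{2} + \frac{379429}{316190} = 6 \cdot 100 + \frac{379429}{316190} = 600 + \frac{379429}{316190} = \frac{190093429}{316190}$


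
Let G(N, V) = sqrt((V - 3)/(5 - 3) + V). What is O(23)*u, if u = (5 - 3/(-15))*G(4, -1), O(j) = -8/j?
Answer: -208*I*sqrt(3)/115 ≈ -3.1328*I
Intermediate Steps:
G(N, V) = sqrt(-3/2 + 3*V/2) (G(N, V) = sqrt((-3 + V)/2 + V) = sqrt((-3 + V)*(1/2) + V) = sqrt((-3/2 + V/2) + V) = sqrt(-3/2 + 3*V/2))
u = 26*I*sqrt(3)/5 (u = (5 - 3/(-15))*(sqrt(-6 + 6*(-1))/2) = (5 - 3*(-1/15))*(sqrt(-6 - 6)/2) = (5 + 1/5)*(sqrt(-12)/2) = 26*((2*I*sqrt(3))/2)/5 = 26*(I*sqrt(3))/5 = 26*I*sqrt(3)/5 ≈ 9.0067*I)
O(23)*u = (-8/23)*(26*I*sqrt(3)/5) = (-8*1/23)*(26*I*sqrt(3)/5) = -208*I*sqrt(3)/115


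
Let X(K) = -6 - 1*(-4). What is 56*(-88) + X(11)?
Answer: -4930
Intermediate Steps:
X(K) = -2 (X(K) = -6 + 4 = -2)
56*(-88) + X(11) = 56*(-88) - 2 = -4928 - 2 = -4930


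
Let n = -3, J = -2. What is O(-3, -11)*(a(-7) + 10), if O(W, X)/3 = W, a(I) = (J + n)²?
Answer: -315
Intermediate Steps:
a(I) = 25 (a(I) = (-2 - 3)² = (-5)² = 25)
O(W, X) = 3*W
O(-3, -11)*(a(-7) + 10) = (3*(-3))*(25 + 10) = -9*35 = -315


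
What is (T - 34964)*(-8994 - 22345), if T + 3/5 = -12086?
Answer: 7372593767/5 ≈ 1.4745e+9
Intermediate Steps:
T = -60433/5 (T = -3/5 - 12086 = -60433/5 ≈ -12087.)
(T - 34964)*(-8994 - 22345) = (-60433/5 - 34964)*(-8994 - 22345) = -235253/5*(-31339) = 7372593767/5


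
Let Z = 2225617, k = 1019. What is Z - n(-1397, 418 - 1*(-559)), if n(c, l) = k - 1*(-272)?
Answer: 2224326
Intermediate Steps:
n(c, l) = 1291 (n(c, l) = 1019 - 1*(-272) = 1019 + 272 = 1291)
Z - n(-1397, 418 - 1*(-559)) = 2225617 - 1*1291 = 2225617 - 1291 = 2224326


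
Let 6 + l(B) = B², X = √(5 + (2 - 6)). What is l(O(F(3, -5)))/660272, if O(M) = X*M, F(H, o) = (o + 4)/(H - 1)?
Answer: -23/2641088 ≈ -8.7085e-6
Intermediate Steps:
F(H, o) = (4 + o)/(-1 + H)
X = 1 (X = √(5 - 4) = √1 = 1)
O(M) = M (O(M) = 1*M = M)
l(B) = -6 + B²
l(O(F(3, -5)))/660272 = (-6 + ((4 - 5)/(-1 + 3))²)/660272 = (-6 + (-1/2)²)*(1/660272) = (-6 + ((½)*(-1))²)*(1/660272) = (-6 + (-½)²)*(1/660272) = (-6 + ¼)*(1/660272) = -23/4*1/660272 = -23/2641088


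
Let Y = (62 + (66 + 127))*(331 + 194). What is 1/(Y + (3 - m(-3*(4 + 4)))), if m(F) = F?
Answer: 1/133902 ≈ 7.4681e-6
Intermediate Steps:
Y = 133875 (Y = (62 + 193)*525 = 255*525 = 133875)
1/(Y + (3 - m(-3*(4 + 4)))) = 1/(133875 + (3 - (-3)*(4 + 4))) = 1/(133875 + (3 - (-3)*8)) = 1/(133875 + (3 - 1*(-24))) = 1/(133875 + (3 + 24)) = 1/(133875 + 27) = 1/133902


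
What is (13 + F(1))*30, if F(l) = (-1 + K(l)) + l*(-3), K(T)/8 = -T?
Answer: 30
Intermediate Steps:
K(T) = -8*T (K(T) = 8*(-T) = -8*T)
F(l) = -1 - 11*l (F(l) = (-1 - 8*l) + l*(-3) = (-1 - 8*l) - 3*l = -1 - 11*l)
(13 + F(1))*30 = (13 + (-1 - 11*1))*30 = (13 + (-1 - 11))*30 = (13 - 12)*30 = 1*30 = 30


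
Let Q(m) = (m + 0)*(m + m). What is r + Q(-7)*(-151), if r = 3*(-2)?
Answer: -14804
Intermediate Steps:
r = -6
Q(m) = 2*m² (Q(m) = m*(2*m) = 2*m²)
r + Q(-7)*(-151) = -6 + (2*(-7)²)*(-151) = -6 + (2*49)*(-151) = -6 + 98*(-151) = -6 - 14798 = -14804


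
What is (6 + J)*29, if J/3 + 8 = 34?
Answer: 2436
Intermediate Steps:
J = 78 (J = -24 + 3*34 = -24 + 102 = 78)
(6 + J)*29 = (6 + 78)*29 = 84*29 = 2436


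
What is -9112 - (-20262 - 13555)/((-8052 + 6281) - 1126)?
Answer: -26431281/2897 ≈ -9123.7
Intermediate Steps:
-9112 - (-20262 - 13555)/((-8052 + 6281) - 1126) = -9112 - (-33817)/(-1771 - 1126) = -9112 - (-33817)/(-2897) = -9112 - (-33817)*(-1)/2897 = -9112 - 1*33817/2897 = -9112 - 33817/2897 = -26431281/2897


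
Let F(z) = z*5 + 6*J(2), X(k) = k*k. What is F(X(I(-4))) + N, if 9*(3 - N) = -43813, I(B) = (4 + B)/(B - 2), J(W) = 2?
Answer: 43948/9 ≈ 4883.1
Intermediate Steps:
I(B) = (4 + B)/(-2 + B)
N = 43840/9 (N = 3 - ⅑*(-43813) = 3 + 43813/9 = 43840/9 ≈ 4871.1)
X(k) = k²
F(z) = 12 + 5*z (F(z) = z*5 + 6*2 = 5*z + 12 = 12 + 5*z)
F(X(I(-4))) + N = (12 + 5*((4 - 4)/(-2 - 4))²) + 43840/9 = (12 + 5*(0/(-6))²) + 43840/9 = (12 + 5*(-⅙*0)²) + 43840/9 = (12 + 5*0²) + 43840/9 = (12 + 5*0) + 43840/9 = (12 + 0) + 43840/9 = 12 + 43840/9 = 43948/9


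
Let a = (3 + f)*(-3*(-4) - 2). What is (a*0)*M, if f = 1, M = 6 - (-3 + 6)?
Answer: 0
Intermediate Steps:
M = 3 (M = 6 - 1*3 = 6 - 3 = 3)
a = 40 (a = (3 + 1)*(-3*(-4) - 2) = 4*(12 - 2) = 4*10 = 40)
(a*0)*M = (40*0)*3 = 0*3 = 0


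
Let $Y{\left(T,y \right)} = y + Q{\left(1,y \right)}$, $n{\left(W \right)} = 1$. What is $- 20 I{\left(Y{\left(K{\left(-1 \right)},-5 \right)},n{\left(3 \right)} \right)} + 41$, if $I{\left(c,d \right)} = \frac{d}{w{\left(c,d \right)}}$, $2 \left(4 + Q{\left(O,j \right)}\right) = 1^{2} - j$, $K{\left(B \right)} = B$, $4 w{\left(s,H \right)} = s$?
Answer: $\frac{163}{3} \approx 54.333$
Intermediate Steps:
$w{\left(s,H \right)} = \frac{s}{4}$
$Q{\left(O,j \right)} = - \frac{7}{2} - \frac{j}{2}$ ($Q{\left(O,j \right)} = -4 + \frac{1^{2} - j}{2} = -4 + \frac{1 - j}{2} = -4 - \left(- \frac{1}{2} + \frac{j}{2}\right) = - \frac{7}{2} - \frac{j}{2}$)
$Y{\left(T,y \right)} = - \frac{7}{2} + \frac{y}{2}$ ($Y{\left(T,y \right)} = y - \left(\frac{7}{2} + \frac{y}{2}\right) = - \frac{7}{2} + \frac{y}{2}$)
$I{\left(c,d \right)} = \frac{4 d}{c}$ ($I{\left(c,d \right)} = \frac{d}{\frac{1}{4} c} = d \frac{4}{c} = \frac{4 d}{c}$)
$- 20 I{\left(Y{\left(K{\left(-1 \right)},-5 \right)},n{\left(3 \right)} \right)} + 41 = - 20 \cdot 4 \cdot 1 \frac{1}{- \frac{7}{2} + \frac{1}{2} \left(-5\right)} + 41 = - 20 \cdot 4 \cdot 1 \frac{1}{- \frac{7}{2} - \frac{5}{2}} + 41 = - 20 \cdot 4 \cdot 1 \frac{1}{-6} + 41 = - 20 \cdot 4 \cdot 1 \left(- \frac{1}{6}\right) + 41 = \left(-20\right) \left(- \frac{2}{3}\right) + 41 = \frac{40}{3} + 41 = \frac{163}{3}$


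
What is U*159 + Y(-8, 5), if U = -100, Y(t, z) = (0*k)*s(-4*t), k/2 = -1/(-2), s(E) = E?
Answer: -15900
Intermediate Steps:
k = 1 (k = 2*(-1/(-2)) = 2*(-1*(-½)) = 2*(½) = 1)
Y(t, z) = 0 (Y(t, z) = (0*1)*(-4*t) = 0*(-4*t) = 0)
U*159 + Y(-8, 5) = -100*159 + 0 = -15900 + 0 = -15900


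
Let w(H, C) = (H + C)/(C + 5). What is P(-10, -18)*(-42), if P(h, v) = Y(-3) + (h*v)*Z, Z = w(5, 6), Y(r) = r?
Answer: -7434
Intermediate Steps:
w(H, C) = (C + H)/(5 + C)
Z = 1 (Z = (6 + 5)/(5 + 6) = 11/11 = (1/11)*11 = 1)
P(h, v) = -3 + h*v (P(h, v) = -3 + (h*v)*1 = -3 + h*v)
P(-10, -18)*(-42) = (-3 - 10*(-18))*(-42) = (-3 + 180)*(-42) = 177*(-42) = -7434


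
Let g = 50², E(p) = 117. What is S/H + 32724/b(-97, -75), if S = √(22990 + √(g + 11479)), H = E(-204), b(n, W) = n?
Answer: -32724/97 + √(22990 + √13979)/117 ≈ -336.06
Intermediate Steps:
g = 2500
H = 117
S = √(22990 + √13979) (S = √(22990 + √(2500 + 11479)) = √(22990 + √13979) ≈ 152.01)
S/H + 32724/b(-97, -75) = √(22990 + √13979)/117 + 32724/(-97) = √(22990 + √13979)*(1/117) + 32724*(-1/97) = √(22990 + √13979)/117 - 32724/97 = -32724/97 + √(22990 + √13979)/117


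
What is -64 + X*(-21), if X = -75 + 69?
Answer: 62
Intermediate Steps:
X = -6
-64 + X*(-21) = -64 - 6*(-21) = -64 + 126 = 62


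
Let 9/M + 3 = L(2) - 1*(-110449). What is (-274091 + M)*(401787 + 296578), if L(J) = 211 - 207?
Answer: -4228369745982293/22090 ≈ -1.9142e+11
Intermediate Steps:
L(J) = 4
M = 9/110450 (M = 9/(-3 + (4 - 1*(-110449))) = 9/(-3 + (4 + 110449)) = 9/(-3 + 110453) = 9/110450 ≈ 8.1485e-5)
(-274091 + M)*(401787 + 296578) = (-274091 + 9/110450)*(401787 + 296578) = -30273350941/110450*698365 = -4228369745982293/22090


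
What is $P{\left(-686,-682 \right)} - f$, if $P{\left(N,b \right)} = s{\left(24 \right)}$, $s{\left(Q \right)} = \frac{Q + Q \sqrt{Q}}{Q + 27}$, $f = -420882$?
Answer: $\frac{7155002}{17} + \frac{16 \sqrt{6}}{17} \approx 4.2089 \cdot 10^{5}$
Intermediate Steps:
$s{\left(Q \right)} = \frac{Q + Q^{\frac{3}{2}}}{27 + Q}$
$P{\left(N,b \right)} = \frac{8}{17} + \frac{16 \sqrt{6}}{17}$ ($P{\left(N,b \right)} = \frac{24 + 24^{\frac{3}{2}}}{27 + 24} = \frac{24 + 48 \sqrt{6}}{51} = \frac{8}{17} + \frac{16 \sqrt{6}}{17}$)
$P{\left(-686,-682 \right)} - f = \left(\frac{8}{17} + \frac{16 \sqrt{6}}{17}\right) - -420882 = \left(\frac{8}{17} + \frac{16 \sqrt{6}}{17}\right) + 420882 = \frac{7155002}{17} + \frac{16 \sqrt{6}}{17}$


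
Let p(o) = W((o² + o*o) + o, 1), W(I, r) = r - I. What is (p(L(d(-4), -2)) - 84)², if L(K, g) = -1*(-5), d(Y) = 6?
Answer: 19044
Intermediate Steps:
L(K, g) = 5
p(o) = 1 - o - 2*o² (p(o) = 1 - ((o² + o*o) + o) = 1 - ((o² + o²) + o) = 1 - (2*o² + o) = 1 - (o + 2*o²) = 1 + (-o - 2*o²) = 1 - o - 2*o²)
(p(L(d(-4), -2)) - 84)² = ((1 - 1*5*(1 + 2*5)) - 84)² = ((1 - 1*5*(1 + 10)) - 84)² = ((1 - 1*5*11) - 84)² = ((1 - 55) - 84)² = (-54 - 84)² = (-138)² = 19044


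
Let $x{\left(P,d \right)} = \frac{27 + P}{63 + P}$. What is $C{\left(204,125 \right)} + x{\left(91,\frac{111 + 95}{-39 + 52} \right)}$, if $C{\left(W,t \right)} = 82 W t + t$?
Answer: $\frac{161016684}{77} \approx 2.0911 \cdot 10^{6}$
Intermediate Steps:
$C{\left(W,t \right)} = t + 82 W t$ ($C{\left(W,t \right)} = 82 W t + t = t + 82 W t$)
$x{\left(P,d \right)} = \frac{27 + P}{63 + P}$
$C{\left(204,125 \right)} + x{\left(91,\frac{111 + 95}{-39 + 52} \right)} = 125 \left(1 + 82 \cdot 204\right) + \frac{27 + 91}{63 + 91} = 125 \left(1 + 16728\right) + \frac{1}{154} \cdot 118 = 125 \cdot 16729 + \frac{1}{154} \cdot 118 = 2091125 + \frac{59}{77} = \frac{161016684}{77}$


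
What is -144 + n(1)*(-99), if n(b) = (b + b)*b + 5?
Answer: -837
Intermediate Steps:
n(b) = 5 + 2*b² (n(b) = (2*b)*b + 5 = 2*b² + 5 = 5 + 2*b²)
-144 + n(1)*(-99) = -144 + (5 + 2*1²)*(-99) = -144 + (5 + 2*1)*(-99) = -144 + (5 + 2)*(-99) = -144 + 7*(-99) = -144 - 693 = -837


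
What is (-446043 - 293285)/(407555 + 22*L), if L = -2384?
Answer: -739328/355107 ≈ -2.0820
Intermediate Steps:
(-446043 - 293285)/(407555 + 22*L) = (-446043 - 293285)/(407555 + 22*(-2384)) = -739328/(407555 - 52448) = -739328/355107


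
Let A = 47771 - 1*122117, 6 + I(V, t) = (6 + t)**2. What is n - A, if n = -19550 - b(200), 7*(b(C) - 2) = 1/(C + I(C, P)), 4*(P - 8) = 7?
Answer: 2712905718/49511 ≈ 54794.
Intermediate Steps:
P = 39/4 (P = 8 + (1/4)*7 = 8 + 7/4 = 39/4 ≈ 9.7500)
I(V, t) = -6 + (6 + t)**2
A = -74346 (A = 47771 - 122117 = -74346)
b(C) = 2 + 1/(7*(3873/16 + C)) (b(C) = 2 + 1/(7*(C + (-6 + (6 + 39/4)**2))) = 2 + 1/(7*(C + (-6 + (63/4)**2))) = 2 + 1/(7*(C + (-6 + 3969/16))) = 2 + 1/(7*(C + 3873/16)) = 2 + 1/(7*(3873/16 + C)))
n = -968039088/49511 (n = -19550 - 2*(27119 + 112*200)/(7*(3873 + 16*200)) = -19550 - 2*(27119 + 22400)/(7*(3873 + 3200)) = -19550 - 2*49519/(7*7073) = -19550 - 1*99038/49511 = -19550 - 99038/49511 = -968039088/49511 ≈ -19552.)
n - A = -968039088/49511 - 1*(-74346) = -968039088/49511 + 74346 = 2712905718/49511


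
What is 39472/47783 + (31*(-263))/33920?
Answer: 949315441/1620799360 ≈ 0.58571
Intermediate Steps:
39472/47783 + (31*(-263))/33920 = 39472*(1/47783) - 8153*1/33920 = 39472/47783 - 8153/33920 = 949315441/1620799360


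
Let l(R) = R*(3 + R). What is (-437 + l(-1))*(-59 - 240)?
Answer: 131261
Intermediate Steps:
(-437 + l(-1))*(-59 - 240) = (-437 - (3 - 1))*(-59 - 240) = (-437 - 1*2)*(-299) = (-437 - 2)*(-299) = -439*(-299) = 131261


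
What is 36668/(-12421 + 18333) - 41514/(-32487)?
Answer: 7042471/941486 ≈ 7.4802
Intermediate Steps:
36668/(-12421 + 18333) - 41514/(-32487) = 36668/5912 - 41514*(-1/32487) = 36668*(1/5912) + 814/637 = 9167/1478 + 814/637 = 7042471/941486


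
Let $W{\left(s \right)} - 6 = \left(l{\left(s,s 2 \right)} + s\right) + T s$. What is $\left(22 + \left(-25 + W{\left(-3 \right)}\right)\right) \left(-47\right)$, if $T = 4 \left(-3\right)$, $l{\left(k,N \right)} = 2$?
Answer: $-1786$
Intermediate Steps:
$T = -12$
$W{\left(s \right)} = 8 - 11 s$ ($W{\left(s \right)} = 6 - \left(-2 + 11 s\right) = 8 - 11 s$)
$\left(22 + \left(-25 + W{\left(-3 \right)}\right)\right) \left(-47\right) = \left(22 + \left(-25 + \left(8 - -33\right)\right)\right) \left(-47\right) = \left(22 + \left(-25 + \left(8 + 33\right)\right)\right) \left(-47\right) = \left(22 + \left(-25 + 41\right)\right) \left(-47\right) = \left(22 + 16\right) \left(-47\right) = 38 \left(-47\right) = -1786$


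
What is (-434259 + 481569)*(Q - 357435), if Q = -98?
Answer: -16914886230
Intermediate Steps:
(-434259 + 481569)*(Q - 357435) = (-434259 + 481569)*(-98 - 357435) = 47310*(-357533) = -16914886230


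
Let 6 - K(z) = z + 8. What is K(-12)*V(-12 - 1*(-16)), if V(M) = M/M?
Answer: 10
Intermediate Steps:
K(z) = -2 - z (K(z) = 6 - (z + 8) = 6 - (8 + z) = 6 + (-8 - z) = -2 - z)
V(M) = 1
K(-12)*V(-12 - 1*(-16)) = (-2 - 1*(-12))*1 = (-2 + 12)*1 = 10*1 = 10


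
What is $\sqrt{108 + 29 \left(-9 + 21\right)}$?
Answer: $2 \sqrt{114} \approx 21.354$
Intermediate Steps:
$\sqrt{108 + 29 \left(-9 + 21\right)} = \sqrt{108 + 29 \cdot 12} = \sqrt{108 + 348} = \sqrt{456} = 2 \sqrt{114}$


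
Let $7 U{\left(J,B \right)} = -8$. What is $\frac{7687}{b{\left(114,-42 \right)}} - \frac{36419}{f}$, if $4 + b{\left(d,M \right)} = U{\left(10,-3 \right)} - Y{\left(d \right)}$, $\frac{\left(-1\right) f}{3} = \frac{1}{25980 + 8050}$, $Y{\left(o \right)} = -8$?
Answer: $\frac{24786932827}{60} \approx 4.1312 \cdot 10^{8}$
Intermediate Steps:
$f = - \frac{3}{34030}$ ($f = - \frac{3}{25980 + 8050} = - \frac{3}{34030} \approx -8.8157 \cdot 10^{-5}$)
$U{\left(J,B \right)} = - \frac{8}{7}$ ($U{\left(J,B \right)} = \frac{1}{7} \left(-8\right) = - \frac{8}{7}$)
$b{\left(d,M \right)} = \frac{20}{7}$ ($b{\left(d,M \right)} = -4 - - \frac{48}{7} = -4 + \left(- \frac{8}{7} + 8\right) = -4 + \frac{48}{7} = \frac{20}{7}$)
$\frac{7687}{b{\left(114,-42 \right)}} - \frac{36419}{f} = \frac{7687}{\frac{20}{7}} - \frac{36419}{- \frac{3}{34030}} = 7687 \cdot \frac{7}{20} - - \frac{1239338570}{3} = \frac{53809}{20} + \frac{1239338570}{3} = \frac{24786932827}{60}$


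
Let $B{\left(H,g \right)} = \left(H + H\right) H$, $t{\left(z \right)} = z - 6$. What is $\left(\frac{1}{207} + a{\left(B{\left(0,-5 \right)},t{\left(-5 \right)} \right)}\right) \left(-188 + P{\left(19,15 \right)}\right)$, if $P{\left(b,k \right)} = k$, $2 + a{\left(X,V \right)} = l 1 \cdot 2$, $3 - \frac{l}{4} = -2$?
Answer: $- \frac{1360991}{207} \approx -6574.8$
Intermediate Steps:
$l = 20$ ($l = 12 - -8 = 12 + 8 = 20$)
$t{\left(z \right)} = -6 + z$ ($t{\left(z \right)} = z - 6 = -6 + z$)
$B{\left(H,g \right)} = 2 H^{2}$ ($B{\left(H,g \right)} = 2 H H = 2 H^{2}$)
$a{\left(X,V \right)} = 38$ ($a{\left(X,V \right)} = -2 + 20 \cdot 1 \cdot 2 = -2 + 20 \cdot 2 = -2 + 40 = 38$)
$\left(\frac{1}{207} + a{\left(B{\left(0,-5 \right)},t{\left(-5 \right)} \right)}\right) \left(-188 + P{\left(19,15 \right)}\right) = \left(\frac{1}{207} + 38\right) \left(-188 + 15\right) = \left(\frac{1}{207} + 38\right) \left(-173\right) = \frac{7867}{207} \left(-173\right) = - \frac{1360991}{207}$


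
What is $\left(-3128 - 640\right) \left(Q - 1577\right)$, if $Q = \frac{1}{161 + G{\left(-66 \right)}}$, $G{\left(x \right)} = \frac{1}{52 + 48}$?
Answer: $\frac{31891318312}{5367} \approx 5.9421 \cdot 10^{6}$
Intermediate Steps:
$G{\left(x \right)} = \frac{1}{100}$
$Q = \frac{100}{16101}$ ($Q = \frac{1}{161 + \frac{1}{100}} = \frac{1}{\frac{16101}{100}} = \frac{100}{16101} \approx 0.0062108$)
$\left(-3128 - 640\right) \left(Q - 1577\right) = \left(-3128 - 640\right) \left(\frac{100}{16101} - 1577\right) = \left(-3768\right) \left(- \frac{25391177}{16101}\right) = \frac{31891318312}{5367}$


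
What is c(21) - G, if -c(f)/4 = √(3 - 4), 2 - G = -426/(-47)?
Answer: 332/47 - 4*I ≈ 7.0638 - 4.0*I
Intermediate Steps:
G = -332/47 (G = 2 - (-426)/(-47) = 2 - (-426)*(-1)/47 = 2 - 1*426/47 = 2 - 426/47 = -332/47 ≈ -7.0638)
c(f) = -4*I (c(f) = -4*√(3 - 4) = -4*I)
c(21) - G = -4*I - 1*(-332/47) = -4*I + 332/47 = 332/47 - 4*I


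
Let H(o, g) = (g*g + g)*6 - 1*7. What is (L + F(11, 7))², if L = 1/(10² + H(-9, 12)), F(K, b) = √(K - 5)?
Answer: 6353047/1058841 + 2*√6/1029 ≈ 6.0048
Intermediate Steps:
F(K, b) = √(-5 + K)
H(o, g) = -7 + 6*g + 6*g² (H(o, g) = (g² + g)*6 - 7 = (g + g²)*6 - 7 = (6*g + 6*g²) - 7 = -7 + 6*g + 6*g²)
L = 1/1029 (L = 1/(10² + (-7 + 6*12 + 6*12²)) = 1/(100 + (-7 + 72 + 6*144)) = 1/(100 + (-7 + 72 + 864)) = 1/(100 + 929) = 1/1029 ≈ 0.00097182)
(L + F(11, 7))² = (1/1029 + √(-5 + 11))² = (1/1029 + √6)²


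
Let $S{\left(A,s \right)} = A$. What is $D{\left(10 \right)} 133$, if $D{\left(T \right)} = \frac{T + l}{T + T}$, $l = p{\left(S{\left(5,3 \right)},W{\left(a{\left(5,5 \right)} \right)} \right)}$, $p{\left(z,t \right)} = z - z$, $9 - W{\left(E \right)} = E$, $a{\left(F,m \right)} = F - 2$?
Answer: $\frac{133}{2} \approx 66.5$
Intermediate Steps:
$a{\left(F,m \right)} = -2 + F$ ($a{\left(F,m \right)} = F - 2 = -2 + F$)
$W{\left(E \right)} = 9 - E$
$p{\left(z,t \right)} = 0$
$l = 0$
$D{\left(T \right)} = \frac{1}{2}$ ($D{\left(T \right)} = \frac{T + 0}{T + T} = \frac{T}{2 T} = T \frac{1}{2 T} = \frac{1}{2}$)
$D{\left(10 \right)} 133 = \frac{1}{2} \cdot 133 = \frac{133}{2}$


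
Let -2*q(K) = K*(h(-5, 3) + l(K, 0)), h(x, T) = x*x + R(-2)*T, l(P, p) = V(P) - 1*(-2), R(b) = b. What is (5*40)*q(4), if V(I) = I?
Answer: -10000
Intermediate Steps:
l(P, p) = 2 + P (l(P, p) = P - 1*(-2) = P + 2 = 2 + P)
h(x, T) = x**2 - 2*T (h(x, T) = x*x - 2*T = x**2 - 2*T)
q(K) = -K*(21 + K)/2 (q(K) = -K*(((-5)**2 - 2*3) + (2 + K))/2 = -K*((25 - 6) + (2 + K))/2 = -K*(19 + (2 + K))/2 = -K*(21 + K)/2)
(5*40)*q(4) = (5*40)*(-1/2*4*(21 + 4)) = 200*(-1/2*4*25) = 200*(-50) = -10000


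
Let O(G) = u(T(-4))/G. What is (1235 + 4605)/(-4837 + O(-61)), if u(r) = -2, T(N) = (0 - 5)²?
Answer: -71248/59011 ≈ -1.2074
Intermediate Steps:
T(N) = 25 (T(N) = (-5)² = 25)
O(G) = -2/G
(1235 + 4605)/(-4837 + O(-61)) = (1235 + 4605)/(-4837 - 2/(-61)) = 5840/(-4837 - 2*(-1/61)) = 5840/(-4837 + 2/61) = 5840/(-295055/61) = 5840*(-61/295055) = -71248/59011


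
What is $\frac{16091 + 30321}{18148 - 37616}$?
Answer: $- \frac{11603}{4867} \approx -2.384$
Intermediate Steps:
$\frac{16091 + 30321}{18148 - 37616} = \frac{46412}{-19468} = 46412 \left(- \frac{1}{19468}\right) = - \frac{11603}{4867}$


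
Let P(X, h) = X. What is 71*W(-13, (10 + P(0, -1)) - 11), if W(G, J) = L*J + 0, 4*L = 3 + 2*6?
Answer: -1065/4 ≈ -266.25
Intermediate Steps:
L = 15/4 (L = (3 + 2*6)/4 = (3 + 12)/4 = (¼)*15 = 15/4 ≈ 3.7500)
W(G, J) = 15*J/4 (W(G, J) = 15*J/4 + 0 = 15*J/4)
71*W(-13, (10 + P(0, -1)) - 11) = 71*(15*((10 + 0) - 11)/4) = 71*(15*(10 - 11)/4) = 71*((15/4)*(-1)) = 71*(-15/4) = -1065/4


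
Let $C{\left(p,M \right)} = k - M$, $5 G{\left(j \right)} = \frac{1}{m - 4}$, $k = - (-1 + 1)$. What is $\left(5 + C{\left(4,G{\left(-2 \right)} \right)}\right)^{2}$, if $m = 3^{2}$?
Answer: $\frac{15376}{625} \approx 24.602$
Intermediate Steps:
$k = 0$ ($k = \left(-1\right) 0 = 0$)
$m = 9$
$G{\left(j \right)} = \frac{1}{25}$ ($G{\left(j \right)} = \frac{1}{5 \left(9 - 4\right)} = \frac{1}{5 \cdot 5} = \frac{1}{5} \cdot \frac{1}{5} = \frac{1}{25}$)
$C{\left(p,M \right)} = - M$ ($C{\left(p,M \right)} = 0 - M = - M$)
$\left(5 + C{\left(4,G{\left(-2 \right)} \right)}\right)^{2} = \left(5 - \frac{1}{25}\right)^{2} = \left(\frac{124}{25}\right)^{2} = \frac{15376}{625}$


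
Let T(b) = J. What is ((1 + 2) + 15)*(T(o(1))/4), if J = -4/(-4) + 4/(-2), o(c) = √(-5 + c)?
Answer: -9/2 ≈ -4.5000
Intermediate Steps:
J = -1 (J = -4*(-¼) + 4*(-½) = 1 - 2 = -1)
T(b) = -1
((1 + 2) + 15)*(T(o(1))/4) = ((1 + 2) + 15)*(-1/4) = (3 + 15)*(-1*¼) = 18*(-¼) = -9/2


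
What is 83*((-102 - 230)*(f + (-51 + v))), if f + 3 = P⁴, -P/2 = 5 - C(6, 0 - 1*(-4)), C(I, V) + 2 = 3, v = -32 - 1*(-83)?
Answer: -112786708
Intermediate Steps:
v = 51 (v = -32 + 83 = 51)
C(I, V) = 1 (C(I, V) = -2 + 3 = 1)
P = -8 (P = -2*(5 - 1*1) = -2*(5 - 1) = -2*4 = -8)
f = 4093 (f = -3 + (-8)⁴ = -3 + 4096 = 4093)
83*((-102 - 230)*(f + (-51 + v))) = 83*((-102 - 230)*(4093 + (-51 + 51))) = 83*(-332*(4093 + 0)) = 83*(-332*4093) = 83*(-1358876) = -112786708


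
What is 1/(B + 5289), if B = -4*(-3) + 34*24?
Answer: 1/6117 ≈ 0.00016348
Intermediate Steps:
B = 828 (B = 12 + 816 = 828)
1/(B + 5289) = 1/(828 + 5289) = 1/6117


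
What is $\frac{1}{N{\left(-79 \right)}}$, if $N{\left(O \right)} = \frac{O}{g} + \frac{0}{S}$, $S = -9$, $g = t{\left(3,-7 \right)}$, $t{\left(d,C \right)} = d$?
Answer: $- \frac{3}{79} \approx -0.037975$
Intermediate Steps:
$g = 3$
$N{\left(O \right)} = \frac{O}{3}$ ($N{\left(O \right)} = \frac{O}{3} + \frac{0}{-9} = O \frac{1}{3} + 0 \left(- \frac{1}{9}\right) = \frac{O}{3} + 0 = \frac{O}{3}$)
$\frac{1}{N{\left(-79 \right)}} = \frac{1}{\frac{1}{3} \left(-79\right)} = \frac{1}{- \frac{79}{3}} = - \frac{3}{79}$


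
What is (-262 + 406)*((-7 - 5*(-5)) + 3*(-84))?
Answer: -33696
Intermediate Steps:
(-262 + 406)*((-7 - 5*(-5)) + 3*(-84)) = 144*((-7 + 25) - 252) = 144*(18 - 252) = 144*(-234) = -33696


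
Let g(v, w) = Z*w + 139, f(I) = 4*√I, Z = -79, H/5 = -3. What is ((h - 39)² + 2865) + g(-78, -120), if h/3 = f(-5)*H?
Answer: -147995 + 14040*I*√5 ≈ -1.48e+5 + 31394.0*I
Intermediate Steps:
H = -15 (H = 5*(-3) = -15)
h = -180*I*√5 (h = 3*((4*√(-5))*(-15)) = 3*((4*(I*√5))*(-15)) = 3*((4*I*√5)*(-15)) = 3*(-60*I*√5) = -180*I*√5 ≈ -402.49*I)
g(v, w) = 139 - 79*w (g(v, w) = -79*w + 139 = 139 - 79*w)
((h - 39)² + 2865) + g(-78, -120) = ((-180*I*√5 - 39)² + 2865) + (139 - 79*(-120)) = ((-39 - 180*I*√5)² + 2865) + (139 + 9480) = (2865 + (-39 - 180*I*√5)²) + 9619 = 12484 + (-39 - 180*I*√5)²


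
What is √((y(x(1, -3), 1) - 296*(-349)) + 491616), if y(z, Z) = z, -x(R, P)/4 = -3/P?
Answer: 2*√148729 ≈ 771.31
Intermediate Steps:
x(R, P) = 12/P (x(R, P) = -(-12)/P = 12/P)
√((y(x(1, -3), 1) - 296*(-349)) + 491616) = √((12/(-3) - 296*(-349)) + 491616) = √((12*(-⅓) + 103304) + 491616) = √((-4 + 103304) + 491616) = √(103300 + 491616) = √594916 = 2*√148729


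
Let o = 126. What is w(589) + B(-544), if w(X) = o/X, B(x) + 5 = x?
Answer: -323235/589 ≈ -548.79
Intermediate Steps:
B(x) = -5 + x
w(X) = 126/X
w(589) + B(-544) = 126/589 + (-5 - 544) = 126*(1/589) - 549 = 126/589 - 549 = -323235/589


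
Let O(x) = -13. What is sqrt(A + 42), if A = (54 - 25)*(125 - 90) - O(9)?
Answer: sqrt(1070) ≈ 32.711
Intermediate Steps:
A = 1028 (A = (54 - 25)*(125 - 90) - 1*(-13) = 29*35 + 13 = 1015 + 13 = 1028)
sqrt(A + 42) = sqrt(1028 + 42) = sqrt(1070)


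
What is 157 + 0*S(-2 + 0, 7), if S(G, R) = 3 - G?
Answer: 157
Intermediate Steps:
157 + 0*S(-2 + 0, 7) = 157 + 0*(3 - (-2 + 0)) = 157 + 0*(3 - 1*(-2)) = 157 + 0*(3 + 2) = 157 + 0*5 = 157 + 0 = 157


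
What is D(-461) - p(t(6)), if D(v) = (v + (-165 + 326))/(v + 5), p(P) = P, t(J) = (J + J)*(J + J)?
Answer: -5447/38 ≈ -143.34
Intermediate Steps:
t(J) = 4*J² (t(J) = (2*J)*(2*J) = 4*J²)
D(v) = (161 + v)/(5 + v) (D(v) = (v + 161)/(5 + v) = (161 + v)/(5 + v))
D(-461) - p(t(6)) = (161 - 461)/(5 - 461) - 4*6² = -300/(-456) - 4*36 = -1/456*(-300) - 1*144 = 25/38 - 144 = -5447/38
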